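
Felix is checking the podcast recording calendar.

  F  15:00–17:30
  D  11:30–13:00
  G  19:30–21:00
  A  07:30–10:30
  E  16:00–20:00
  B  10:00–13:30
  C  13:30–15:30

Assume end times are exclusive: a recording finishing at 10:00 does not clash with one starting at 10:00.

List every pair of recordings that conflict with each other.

A & B, B & D, C & F, E & F, E & G

Sorted by start: A, B, D, C, F, E, G.
B starts before A ends → A and B overlap.
D starts after A ends, so nothing later overlaps A either.
D starts before B ends → B and D overlap.
C starts exactly when B ends (back-to-back, no overlap), so nothing later overlaps B either.
C starts after D ends, so nothing later overlaps D either.
F starts before C ends → C and F overlap.
E starts after C ends, so nothing later overlaps C either.
E starts before F ends → F and E overlap.
G starts after F ends.
G starts before E ends → E and G overlap.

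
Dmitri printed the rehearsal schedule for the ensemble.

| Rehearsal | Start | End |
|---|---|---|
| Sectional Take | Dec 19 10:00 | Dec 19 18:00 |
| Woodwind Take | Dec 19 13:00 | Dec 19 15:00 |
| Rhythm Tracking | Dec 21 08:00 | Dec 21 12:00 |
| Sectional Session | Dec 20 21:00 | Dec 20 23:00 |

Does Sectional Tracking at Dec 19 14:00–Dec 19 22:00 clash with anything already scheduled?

Sectional Take: starts Dec 19 10:00 before Sectional Tracking ends Dec 19 22:00, and ends Dec 19 18:00 after Sectional Tracking starts Dec 19 14:00 → overlap.
Woodwind Take: starts Dec 19 13:00 before Sectional Tracking ends Dec 19 22:00, and ends Dec 19 15:00 after Sectional Tracking starts Dec 19 14:00 → overlap.
Sectional Session: starts Dec 20 21:00 at or after Sectional Tracking ends Dec 19 22:00 → clear.
Rhythm Tracking: starts Dec 21 08:00 at or after Sectional Tracking ends Dec 19 22:00 → clear.
Sectional Tracking overlaps Sectional Take, Woodwind Take.

Yes — it overlaps Sectional Take, Woodwind Take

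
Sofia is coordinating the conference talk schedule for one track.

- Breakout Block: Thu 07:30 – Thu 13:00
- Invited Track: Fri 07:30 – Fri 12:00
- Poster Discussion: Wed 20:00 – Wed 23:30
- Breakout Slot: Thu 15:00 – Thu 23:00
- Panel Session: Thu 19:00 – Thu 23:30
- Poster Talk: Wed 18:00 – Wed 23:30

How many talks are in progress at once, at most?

Walk through starts and ends in time order (an end at T is processed before a start at T):
Wed 18:00 start Poster Talk → 1
Wed 20:00 start Poster Discussion → 2
Wed 23:30 end Poster Discussion → 1
Wed 23:30 end Poster Talk → 0
Thu 07:30 start Breakout Block → 1
Thu 13:00 end Breakout Block → 0
Thu 15:00 start Breakout Slot → 1
Thu 19:00 start Panel Session → 2
Thu 23:00 end Breakout Slot → 1
Thu 23:30 end Panel Session → 0
Fri 07:30 start Invited Track → 1
Fri 12:00 end Invited Track → 0
Peak is 2, at Wed 20:00 (Poster Discussion, Poster Talk).

2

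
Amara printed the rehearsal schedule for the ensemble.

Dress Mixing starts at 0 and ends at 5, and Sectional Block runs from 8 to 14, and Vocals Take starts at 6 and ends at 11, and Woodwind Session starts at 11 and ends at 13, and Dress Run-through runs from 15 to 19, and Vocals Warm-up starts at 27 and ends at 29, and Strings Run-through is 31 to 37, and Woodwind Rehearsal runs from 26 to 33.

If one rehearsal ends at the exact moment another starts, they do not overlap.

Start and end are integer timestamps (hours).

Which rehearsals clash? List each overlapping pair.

Sorted by start: Dress Mixing, Vocals Take, Sectional Block, Woodwind Session, Dress Run-through, Woodwind Rehearsal, Vocals Warm-up, Strings Run-through.
Vocals Take starts after Dress Mixing ends, so Dress Mixing has no further overlaps.
Sectional Block starts before Vocals Take ends → Vocals Take and Sectional Block overlap.
Woodwind Session starts exactly when Vocals Take ends (back-to-back, no overlap), so Vocals Take has no further overlaps.
Woodwind Session starts before Sectional Block ends → Sectional Block and Woodwind Session overlap.
Dress Run-through starts after Sectional Block ends, so Sectional Block has no further overlaps.
Dress Run-through starts after Woodwind Session ends, so Woodwind Session has no further overlaps.
Woodwind Rehearsal starts after Dress Run-through ends, so Dress Run-through has no further overlaps.
Vocals Warm-up starts before Woodwind Rehearsal ends → Woodwind Rehearsal and Vocals Warm-up overlap.
Strings Run-through starts before Woodwind Rehearsal ends → Woodwind Rehearsal and Strings Run-through overlap.
Strings Run-through starts after Vocals Warm-up ends.

Sectional Block & Vocals Take, Sectional Block & Woodwind Session, Strings Run-through & Woodwind Rehearsal, Vocals Warm-up & Woodwind Rehearsal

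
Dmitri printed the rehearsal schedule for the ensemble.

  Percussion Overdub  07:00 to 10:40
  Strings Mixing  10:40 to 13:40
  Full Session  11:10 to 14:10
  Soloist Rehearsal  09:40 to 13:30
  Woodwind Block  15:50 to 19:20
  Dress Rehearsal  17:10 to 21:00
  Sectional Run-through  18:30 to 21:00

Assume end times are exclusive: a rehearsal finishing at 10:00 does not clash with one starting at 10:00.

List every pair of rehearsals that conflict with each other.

Dress Rehearsal & Sectional Run-through, Dress Rehearsal & Woodwind Block, Full Session & Soloist Rehearsal, Full Session & Strings Mixing, Percussion Overdub & Soloist Rehearsal, Sectional Run-through & Woodwind Block, Soloist Rehearsal & Strings Mixing

Sorted by start: Percussion Overdub, Soloist Rehearsal, Strings Mixing, Full Session, Woodwind Block, Dress Rehearsal, Sectional Run-through.
Soloist Rehearsal starts before Percussion Overdub ends → Percussion Overdub and Soloist Rehearsal overlap.
Strings Mixing starts exactly when Percussion Overdub ends (back-to-back, no overlap) — done with Percussion Overdub.
Strings Mixing starts before Soloist Rehearsal ends → Soloist Rehearsal and Strings Mixing overlap.
Full Session starts before Soloist Rehearsal ends → Soloist Rehearsal and Full Session overlap.
Woodwind Block starts after Soloist Rehearsal ends — done with Soloist Rehearsal.
Full Session starts before Strings Mixing ends → Strings Mixing and Full Session overlap.
Woodwind Block starts after Strings Mixing ends — done with Strings Mixing.
Woodwind Block starts after Full Session ends — done with Full Session.
Dress Rehearsal starts before Woodwind Block ends → Woodwind Block and Dress Rehearsal overlap.
Sectional Run-through starts before Woodwind Block ends → Woodwind Block and Sectional Run-through overlap.
Sectional Run-through starts before Dress Rehearsal ends → Dress Rehearsal and Sectional Run-through overlap.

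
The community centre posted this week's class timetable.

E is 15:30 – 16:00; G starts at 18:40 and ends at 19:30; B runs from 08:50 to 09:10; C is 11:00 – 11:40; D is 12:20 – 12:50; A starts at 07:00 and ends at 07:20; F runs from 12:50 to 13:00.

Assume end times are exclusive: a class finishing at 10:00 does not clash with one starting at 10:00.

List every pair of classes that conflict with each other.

no conflicts

Sorted by start: A, B, C, D, F, E, G.
B starts after A ends; A is clear from here.
C starts after B ends; B is clear from here.
D starts after C ends; C is clear from here.
F starts exactly when D ends (back-to-back, no overlap); D is clear from here.
E starts after F ends; F is clear from here.
G starts after E ends.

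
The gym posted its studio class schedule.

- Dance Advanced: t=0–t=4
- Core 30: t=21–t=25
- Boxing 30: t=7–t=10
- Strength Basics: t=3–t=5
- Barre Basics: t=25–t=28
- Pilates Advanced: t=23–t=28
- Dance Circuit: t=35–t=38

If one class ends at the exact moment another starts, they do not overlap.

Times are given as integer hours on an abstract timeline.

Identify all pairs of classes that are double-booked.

Barre Basics & Pilates Advanced, Core 30 & Pilates Advanced, Dance Advanced & Strength Basics

Sorted by start: Dance Advanced, Strength Basics, Boxing 30, Core 30, Pilates Advanced, Barre Basics, Dance Circuit.
Strength Basics starts before Dance Advanced ends → Dance Advanced and Strength Basics overlap.
Boxing 30 starts after Dance Advanced ends; Dance Advanced is clear from here.
Boxing 30 starts after Strength Basics ends; Strength Basics is clear from here.
Core 30 starts after Boxing 30 ends; Boxing 30 is clear from here.
Pilates Advanced starts before Core 30 ends → Core 30 and Pilates Advanced overlap.
Barre Basics starts exactly when Core 30 ends (back-to-back, no overlap); Core 30 is clear from here.
Barre Basics starts before Pilates Advanced ends → Pilates Advanced and Barre Basics overlap.
Dance Circuit starts after Pilates Advanced ends.
Dance Circuit starts after Barre Basics ends.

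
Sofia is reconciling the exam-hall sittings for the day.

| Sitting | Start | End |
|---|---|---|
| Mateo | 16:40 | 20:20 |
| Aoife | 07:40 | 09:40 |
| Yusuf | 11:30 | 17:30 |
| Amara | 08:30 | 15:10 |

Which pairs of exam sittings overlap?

Amara & Aoife, Amara & Yusuf, Mateo & Yusuf

Sorted by start: Aoife, Amara, Yusuf, Mateo.
Amara starts before Aoife ends → Aoife and Amara overlap.
Yusuf starts after Aoife ends — done with Aoife.
Yusuf starts before Amara ends → Amara and Yusuf overlap.
Mateo starts after Amara ends.
Mateo starts before Yusuf ends → Yusuf and Mateo overlap.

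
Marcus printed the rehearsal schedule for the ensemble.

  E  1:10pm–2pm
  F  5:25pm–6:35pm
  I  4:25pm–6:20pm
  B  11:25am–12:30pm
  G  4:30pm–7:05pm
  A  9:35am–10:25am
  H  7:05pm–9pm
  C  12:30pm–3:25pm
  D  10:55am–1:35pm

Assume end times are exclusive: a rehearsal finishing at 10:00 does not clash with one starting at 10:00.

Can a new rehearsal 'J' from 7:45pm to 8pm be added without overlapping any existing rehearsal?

A: ends 10:25am at or before J starts 7:45pm → clear.
D: ends 1:35pm at or before J starts 7:45pm → clear.
B: ends 12:30pm at or before J starts 7:45pm → clear.
C: ends 3:25pm at or before J starts 7:45pm → clear.
E: ends 2pm at or before J starts 7:45pm → clear.
I: ends 6:20pm at or before J starts 7:45pm → clear.
G: ends 7:05pm at or before J starts 7:45pm → clear.
F: ends 6:35pm at or before J starts 7:45pm → clear.
H: starts 7:05pm before J ends 8pm, and ends 9pm after J starts 7:45pm → overlap.
J overlaps H.

No — it overlaps H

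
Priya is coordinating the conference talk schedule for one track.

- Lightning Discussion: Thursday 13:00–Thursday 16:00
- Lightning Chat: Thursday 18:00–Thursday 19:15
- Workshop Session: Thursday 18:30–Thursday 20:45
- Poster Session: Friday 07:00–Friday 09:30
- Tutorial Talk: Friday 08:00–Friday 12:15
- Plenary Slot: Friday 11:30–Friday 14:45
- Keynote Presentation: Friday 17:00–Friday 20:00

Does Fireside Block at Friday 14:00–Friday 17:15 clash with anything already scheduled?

Yes — it overlaps Keynote Presentation, Plenary Slot

Lightning Discussion: ends Thursday 16:00 at or before Fireside Block starts Friday 14:00 → clear.
Lightning Chat: ends Thursday 19:15 at or before Fireside Block starts Friday 14:00 → clear.
Workshop Session: ends Thursday 20:45 at or before Fireside Block starts Friday 14:00 → clear.
Poster Session: ends Friday 09:30 at or before Fireside Block starts Friday 14:00 → clear.
Tutorial Talk: ends Friday 12:15 at or before Fireside Block starts Friday 14:00 → clear.
Plenary Slot: starts Friday 11:30 before Fireside Block ends Friday 17:15, and ends Friday 14:45 after Fireside Block starts Friday 14:00 → overlap.
Keynote Presentation: starts Friday 17:00 before Fireside Block ends Friday 17:15, and ends Friday 20:00 after Fireside Block starts Friday 14:00 → overlap.
Fireside Block overlaps Plenary Slot, Keynote Presentation.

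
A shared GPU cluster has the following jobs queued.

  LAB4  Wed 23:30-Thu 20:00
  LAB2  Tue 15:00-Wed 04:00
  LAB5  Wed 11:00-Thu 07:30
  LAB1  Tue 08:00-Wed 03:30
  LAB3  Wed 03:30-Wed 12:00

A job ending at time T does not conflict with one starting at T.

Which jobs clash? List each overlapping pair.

Sorted by start: LAB1, LAB2, LAB3, LAB5, LAB4.
LAB2 starts before LAB1 ends → LAB1 and LAB2 overlap.
LAB3 starts exactly when LAB1 ends (back-to-back, no overlap); LAB1 is clear from here.
LAB3 starts before LAB2 ends → LAB2 and LAB3 overlap.
LAB5 starts after LAB2 ends; LAB2 is clear from here.
LAB5 starts before LAB3 ends → LAB3 and LAB5 overlap.
LAB4 starts after LAB3 ends.
LAB4 starts before LAB5 ends → LAB5 and LAB4 overlap.

LAB1 & LAB2, LAB2 & LAB3, LAB3 & LAB5, LAB4 & LAB5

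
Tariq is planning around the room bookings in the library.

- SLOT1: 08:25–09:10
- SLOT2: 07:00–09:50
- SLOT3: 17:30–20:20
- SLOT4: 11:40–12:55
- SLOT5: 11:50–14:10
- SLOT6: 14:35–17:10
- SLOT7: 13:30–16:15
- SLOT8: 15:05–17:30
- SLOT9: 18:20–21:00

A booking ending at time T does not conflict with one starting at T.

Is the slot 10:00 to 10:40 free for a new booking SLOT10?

Yes — the slot is free

SLOT2: ends 09:50 at or before SLOT10 starts 10:00 → clear.
SLOT1: ends 09:10 at or before SLOT10 starts 10:00 → clear.
SLOT4: starts 11:40 at or after SLOT10 ends 10:40 → clear.
SLOT5: starts 11:50 at or after SLOT10 ends 10:40 → clear.
SLOT7: starts 13:30 at or after SLOT10 ends 10:40 → clear.
SLOT6: starts 14:35 at or after SLOT10 ends 10:40 → clear.
SLOT8: starts 15:05 at or after SLOT10 ends 10:40 → clear.
SLOT3: starts 17:30 at or after SLOT10 ends 10:40 → clear.
SLOT9: starts 18:20 at or after SLOT10 ends 10:40 → clear.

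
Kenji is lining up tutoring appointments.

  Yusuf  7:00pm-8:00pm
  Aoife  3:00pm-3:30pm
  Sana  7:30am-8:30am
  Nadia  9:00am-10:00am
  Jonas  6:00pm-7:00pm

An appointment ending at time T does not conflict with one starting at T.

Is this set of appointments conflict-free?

Yes

Sorted by start: Sana, Nadia, Aoife, Jonas, Yusuf.
Nadia starts after Sana ends, so nothing later overlaps Sana either.
Aoife starts after Nadia ends, so nothing later overlaps Nadia either.
Jonas starts after Aoife ends, so nothing later overlaps Aoife either.
Yusuf starts exactly when Jonas ends (back-to-back, no overlap).
Every pair is clear; the schedule has no overlaps.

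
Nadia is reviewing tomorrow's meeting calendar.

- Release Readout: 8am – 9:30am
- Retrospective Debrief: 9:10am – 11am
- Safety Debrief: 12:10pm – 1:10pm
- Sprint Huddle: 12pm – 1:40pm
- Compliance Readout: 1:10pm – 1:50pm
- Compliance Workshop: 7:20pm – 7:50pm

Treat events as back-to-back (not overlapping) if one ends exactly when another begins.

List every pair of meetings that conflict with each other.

Sorted by start: Release Readout, Retrospective Debrief, Sprint Huddle, Safety Debrief, Compliance Readout, Compliance Workshop.
Retrospective Debrief starts before Release Readout ends → Release Readout and Retrospective Debrief overlap.
Sprint Huddle starts after Release Readout ends; Release Readout is clear from here.
Sprint Huddle starts after Retrospective Debrief ends; Retrospective Debrief is clear from here.
Safety Debrief starts before Sprint Huddle ends → Sprint Huddle and Safety Debrief overlap.
Compliance Readout starts before Sprint Huddle ends → Sprint Huddle and Compliance Readout overlap.
Compliance Workshop starts after Sprint Huddle ends.
Compliance Readout starts exactly when Safety Debrief ends (back-to-back, no overlap); Safety Debrief is clear from here.
Compliance Workshop starts after Compliance Readout ends.

Compliance Readout & Sprint Huddle, Release Readout & Retrospective Debrief, Safety Debrief & Sprint Huddle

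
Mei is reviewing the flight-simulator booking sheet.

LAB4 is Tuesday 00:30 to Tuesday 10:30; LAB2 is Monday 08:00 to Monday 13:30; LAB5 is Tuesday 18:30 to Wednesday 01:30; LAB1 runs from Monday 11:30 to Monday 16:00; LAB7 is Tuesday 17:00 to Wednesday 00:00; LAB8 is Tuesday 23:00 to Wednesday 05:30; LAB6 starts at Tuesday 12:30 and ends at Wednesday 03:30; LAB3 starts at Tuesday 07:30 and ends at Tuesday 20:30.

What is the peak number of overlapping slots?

4

Sort all start/end points and keep a running count:
Monday 08:00 start LAB2 → 1
Monday 11:30 start LAB1 → 2
Monday 13:30 end LAB2 → 1
Monday 16:00 end LAB1 → 0
Tuesday 00:30 start LAB4 → 1
Tuesday 07:30 start LAB3 → 2
Tuesday 10:30 end LAB4 → 1
Tuesday 12:30 start LAB6 → 2
Tuesday 17:00 start LAB7 → 3
Tuesday 18:30 start LAB5 → 4
Tuesday 20:30 end LAB3 → 3
Tuesday 23:00 start LAB8 → 4
Wednesday 00:00 end LAB7 → 3
Wednesday 01:30 end LAB5 → 2
Wednesday 03:30 end LAB6 → 1
Wednesday 05:30 end LAB8 → 0
Peak is 4, at Tuesday 18:30 (LAB3, LAB5, LAB6, LAB7).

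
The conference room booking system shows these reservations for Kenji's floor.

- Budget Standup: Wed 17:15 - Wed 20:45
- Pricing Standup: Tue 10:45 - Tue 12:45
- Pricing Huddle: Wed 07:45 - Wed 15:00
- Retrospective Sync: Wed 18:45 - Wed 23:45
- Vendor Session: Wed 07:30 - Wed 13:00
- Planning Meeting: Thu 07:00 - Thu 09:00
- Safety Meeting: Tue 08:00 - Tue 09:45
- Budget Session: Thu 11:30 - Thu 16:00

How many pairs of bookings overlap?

2

Sorted by start: Safety Meeting, Pricing Standup, Vendor Session, Pricing Huddle, Budget Standup, Retrospective Sync, Planning Meeting, Budget Session.
Pricing Standup starts after Safety Meeting ends; Safety Meeting is clear from here.
Vendor Session starts after Pricing Standup ends; Pricing Standup is clear from here.
Pricing Huddle starts before Vendor Session ends → Vendor Session and Pricing Huddle overlap.
Budget Standup starts after Vendor Session ends; Vendor Session is clear from here.
Budget Standup starts after Pricing Huddle ends; Pricing Huddle is clear from here.
Retrospective Sync starts before Budget Standup ends → Budget Standup and Retrospective Sync overlap.
Planning Meeting starts after Budget Standup ends; Budget Standup is clear from here.
Planning Meeting starts after Retrospective Sync ends; Retrospective Sync is clear from here.
Budget Session starts after Planning Meeting ends.
Overlapping pairs: Budget Standup & Retrospective Sync, Pricing Huddle & Vendor Session — 2 in total.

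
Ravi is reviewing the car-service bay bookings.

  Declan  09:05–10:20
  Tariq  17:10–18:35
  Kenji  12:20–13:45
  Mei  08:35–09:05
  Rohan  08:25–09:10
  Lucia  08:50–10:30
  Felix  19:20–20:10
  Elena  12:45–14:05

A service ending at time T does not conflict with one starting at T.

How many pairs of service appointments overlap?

6

Two intervals overlap when each starts before the other ends.
Sorted by start: Rohan, Mei, Lucia, Declan, Kenji, Elena, Tariq, Felix.
Mei starts before Rohan ends → Rohan and Mei overlap.
Lucia starts before Rohan ends → Rohan and Lucia overlap.
Declan starts before Rohan ends → Rohan and Declan overlap.
Kenji starts after Rohan ends — done with Rohan.
Lucia starts before Mei ends → Mei and Lucia overlap.
Declan starts exactly when Mei ends (back-to-back, no overlap) — done with Mei.
Declan starts before Lucia ends → Lucia and Declan overlap.
Kenji starts after Lucia ends — done with Lucia.
Kenji starts after Declan ends — done with Declan.
Elena starts before Kenji ends → Kenji and Elena overlap.
Tariq starts after Kenji ends — done with Kenji.
Tariq starts after Elena ends — done with Elena.
Felix starts after Tariq ends.
Overlapping pairs: Declan & Lucia, Declan & Rohan, Elena & Kenji, Lucia & Mei, Lucia & Rohan, Mei & Rohan — 6 in total.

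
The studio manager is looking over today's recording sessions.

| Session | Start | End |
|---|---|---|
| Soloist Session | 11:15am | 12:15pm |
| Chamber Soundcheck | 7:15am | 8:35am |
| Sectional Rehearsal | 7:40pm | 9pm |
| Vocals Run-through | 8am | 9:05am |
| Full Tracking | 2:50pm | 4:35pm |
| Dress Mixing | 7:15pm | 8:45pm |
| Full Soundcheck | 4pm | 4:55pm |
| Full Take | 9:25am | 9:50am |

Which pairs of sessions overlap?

Sorted by start: Chamber Soundcheck, Vocals Run-through, Full Take, Soloist Session, Full Tracking, Full Soundcheck, Dress Mixing, Sectional Rehearsal.
Vocals Run-through starts before Chamber Soundcheck ends → Chamber Soundcheck and Vocals Run-through overlap.
Full Take starts after Chamber Soundcheck ends; Chamber Soundcheck is clear from here.
Full Take starts after Vocals Run-through ends; Vocals Run-through is clear from here.
Soloist Session starts after Full Take ends; Full Take is clear from here.
Full Tracking starts after Soloist Session ends; Soloist Session is clear from here.
Full Soundcheck starts before Full Tracking ends → Full Tracking and Full Soundcheck overlap.
Dress Mixing starts after Full Tracking ends; Full Tracking is clear from here.
Dress Mixing starts after Full Soundcheck ends; Full Soundcheck is clear from here.
Sectional Rehearsal starts before Dress Mixing ends → Dress Mixing and Sectional Rehearsal overlap.

Chamber Soundcheck & Vocals Run-through, Dress Mixing & Sectional Rehearsal, Full Soundcheck & Full Tracking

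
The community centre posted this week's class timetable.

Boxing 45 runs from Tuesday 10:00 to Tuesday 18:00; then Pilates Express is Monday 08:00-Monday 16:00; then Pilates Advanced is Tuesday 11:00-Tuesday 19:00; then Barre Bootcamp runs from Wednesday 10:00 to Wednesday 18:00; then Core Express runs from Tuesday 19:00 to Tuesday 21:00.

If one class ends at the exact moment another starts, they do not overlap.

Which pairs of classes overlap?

Boxing 45 & Pilates Advanced

Check each pair: they overlap iff neither finishes before the other starts.
Sorted by start: Pilates Express, Boxing 45, Pilates Advanced, Core Express, Barre Bootcamp.
Boxing 45 starts after Pilates Express ends, so Pilates Express has no further overlaps.
Pilates Advanced starts before Boxing 45 ends → Boxing 45 and Pilates Advanced overlap.
Core Express starts after Boxing 45 ends, so Boxing 45 has no further overlaps.
Core Express starts exactly when Pilates Advanced ends (back-to-back, no overlap), so Pilates Advanced has no further overlaps.
Barre Bootcamp starts after Core Express ends.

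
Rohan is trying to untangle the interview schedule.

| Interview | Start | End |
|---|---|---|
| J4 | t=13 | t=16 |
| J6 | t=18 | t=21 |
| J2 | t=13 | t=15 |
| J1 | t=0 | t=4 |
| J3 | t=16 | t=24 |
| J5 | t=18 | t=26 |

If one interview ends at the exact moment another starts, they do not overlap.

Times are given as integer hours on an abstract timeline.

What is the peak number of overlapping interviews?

3

Sweep the timeline, counting +1 at each start and −1 at each end (ends before starts at a tie):
t=0 start J1 → 1
t=4 end J1 → 0
t=13 start J2 → 1
t=13 start J4 → 2
t=15 end J2 → 1
t=16 end J4 → 0
t=16 start J3 → 1
t=18 start J5 → 2
t=18 start J6 → 3
t=21 end J6 → 2
t=24 end J3 → 1
t=26 end J5 → 0
Peak is 3, at t=18 (J3, J5, J6).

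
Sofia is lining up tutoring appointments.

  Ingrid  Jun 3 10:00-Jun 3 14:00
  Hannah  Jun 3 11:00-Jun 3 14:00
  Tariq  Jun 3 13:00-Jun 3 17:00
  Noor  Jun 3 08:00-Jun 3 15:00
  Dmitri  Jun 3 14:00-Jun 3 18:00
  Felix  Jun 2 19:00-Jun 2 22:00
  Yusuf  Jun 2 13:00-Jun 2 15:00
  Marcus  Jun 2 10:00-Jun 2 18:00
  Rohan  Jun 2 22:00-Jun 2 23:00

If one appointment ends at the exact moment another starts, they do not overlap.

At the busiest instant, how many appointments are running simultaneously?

Walk through starts and ends in time order (an end at T is processed before a start at T):
Jun 2 10:00 start Marcus → 1
Jun 2 13:00 start Yusuf → 2
Jun 2 15:00 end Yusuf → 1
Jun 2 18:00 end Marcus → 0
Jun 2 19:00 start Felix → 1
Jun 2 22:00 end Felix → 0
Jun 2 22:00 start Rohan → 1
Jun 2 23:00 end Rohan → 0
Jun 3 08:00 start Noor → 1
Jun 3 10:00 start Ingrid → 2
Jun 3 11:00 start Hannah → 3
Jun 3 13:00 start Tariq → 4
Jun 3 14:00 end Hannah → 3
Jun 3 14:00 end Ingrid → 2
Jun 3 14:00 start Dmitri → 3
Jun 3 15:00 end Noor → 2
Jun 3 17:00 end Tariq → 1
Jun 3 18:00 end Dmitri → 0
Peak is 4, at Jun 3 13:00 (Hannah, Ingrid, Noor, Tariq).

4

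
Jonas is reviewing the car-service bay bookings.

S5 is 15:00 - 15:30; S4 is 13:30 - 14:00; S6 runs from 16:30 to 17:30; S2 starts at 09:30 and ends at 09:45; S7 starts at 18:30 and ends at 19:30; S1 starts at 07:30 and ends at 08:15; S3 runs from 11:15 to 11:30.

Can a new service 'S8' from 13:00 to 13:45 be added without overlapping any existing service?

S1: ends 08:15 at or before S8 starts 13:00 → clear.
S2: ends 09:45 at or before S8 starts 13:00 → clear.
S3: ends 11:30 at or before S8 starts 13:00 → clear.
S4: starts 13:30 before S8 ends 13:45, and ends 14:00 after S8 starts 13:00 → overlap.
S5: starts 15:00 at or after S8 ends 13:45 → clear.
S6: starts 16:30 at or after S8 ends 13:45 → clear.
S7: starts 18:30 at or after S8 ends 13:45 → clear.
S8 overlaps S4.

No — it overlaps S4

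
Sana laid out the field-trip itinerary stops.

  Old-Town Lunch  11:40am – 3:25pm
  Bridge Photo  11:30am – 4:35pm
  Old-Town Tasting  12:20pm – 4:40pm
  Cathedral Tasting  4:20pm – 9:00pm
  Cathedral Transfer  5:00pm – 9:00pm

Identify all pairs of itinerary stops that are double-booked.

Bridge Photo & Cathedral Tasting, Bridge Photo & Old-Town Lunch, Bridge Photo & Old-Town Tasting, Cathedral Tasting & Cathedral Transfer, Cathedral Tasting & Old-Town Tasting, Old-Town Lunch & Old-Town Tasting

Sorted by start: Bridge Photo, Old-Town Lunch, Old-Town Tasting, Cathedral Tasting, Cathedral Transfer.
Old-Town Lunch starts before Bridge Photo ends → Bridge Photo and Old-Town Lunch overlap.
Old-Town Tasting starts before Bridge Photo ends → Bridge Photo and Old-Town Tasting overlap.
Cathedral Tasting starts before Bridge Photo ends → Bridge Photo and Cathedral Tasting overlap.
Cathedral Transfer starts after Bridge Photo ends.
Old-Town Tasting starts before Old-Town Lunch ends → Old-Town Lunch and Old-Town Tasting overlap.
Cathedral Tasting starts after Old-Town Lunch ends — done with Old-Town Lunch.
Cathedral Tasting starts before Old-Town Tasting ends → Old-Town Tasting and Cathedral Tasting overlap.
Cathedral Transfer starts after Old-Town Tasting ends.
Cathedral Transfer starts before Cathedral Tasting ends → Cathedral Tasting and Cathedral Transfer overlap.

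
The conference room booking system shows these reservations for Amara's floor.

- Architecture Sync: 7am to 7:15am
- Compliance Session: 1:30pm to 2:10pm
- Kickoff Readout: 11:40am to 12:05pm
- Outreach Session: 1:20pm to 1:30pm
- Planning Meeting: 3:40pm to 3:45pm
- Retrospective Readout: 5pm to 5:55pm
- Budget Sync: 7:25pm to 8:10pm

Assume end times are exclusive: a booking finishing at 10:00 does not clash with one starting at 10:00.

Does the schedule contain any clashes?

No

Two intervals overlap when each starts before the other ends.
Sorted by start: Architecture Sync, Kickoff Readout, Outreach Session, Compliance Session, Planning Meeting, Retrospective Readout, Budget Sync.
Kickoff Readout starts after Architecture Sync ends, so nothing later overlaps Architecture Sync either.
Outreach Session starts after Kickoff Readout ends, so nothing later overlaps Kickoff Readout either.
Compliance Session starts exactly when Outreach Session ends (back-to-back, no overlap), so nothing later overlaps Outreach Session either.
Planning Meeting starts after Compliance Session ends, so nothing later overlaps Compliance Session either.
Retrospective Readout starts after Planning Meeting ends, so nothing later overlaps Planning Meeting either.
Budget Sync starts after Retrospective Readout ends.
Every pair is clear; the schedule has no overlaps.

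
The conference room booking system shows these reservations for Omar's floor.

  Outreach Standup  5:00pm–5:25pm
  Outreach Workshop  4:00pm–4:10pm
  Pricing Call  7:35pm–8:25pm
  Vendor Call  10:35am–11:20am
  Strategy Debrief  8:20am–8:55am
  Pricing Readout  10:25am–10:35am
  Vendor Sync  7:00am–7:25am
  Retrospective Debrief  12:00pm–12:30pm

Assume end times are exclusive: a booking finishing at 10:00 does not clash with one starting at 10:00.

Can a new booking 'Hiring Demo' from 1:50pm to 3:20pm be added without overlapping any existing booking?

Yes — the slot is free

Vendor Sync: ends 7:25am at or before Hiring Demo starts 1:50pm → clear.
Strategy Debrief: ends 8:55am at or before Hiring Demo starts 1:50pm → clear.
Pricing Readout: ends 10:35am at or before Hiring Demo starts 1:50pm → clear.
Vendor Call: ends 11:20am at or before Hiring Demo starts 1:50pm → clear.
Retrospective Debrief: ends 12:30pm at or before Hiring Demo starts 1:50pm → clear.
Outreach Workshop: starts 4:00pm at or after Hiring Demo ends 3:20pm → clear.
Outreach Standup: starts 5:00pm at or after Hiring Demo ends 3:20pm → clear.
Pricing Call: starts 7:35pm at or after Hiring Demo ends 3:20pm → clear.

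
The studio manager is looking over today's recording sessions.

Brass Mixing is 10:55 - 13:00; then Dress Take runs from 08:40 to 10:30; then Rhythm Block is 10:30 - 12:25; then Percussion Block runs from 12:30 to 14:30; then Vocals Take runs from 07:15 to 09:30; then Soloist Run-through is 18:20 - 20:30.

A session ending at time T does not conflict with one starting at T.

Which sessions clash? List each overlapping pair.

Brass Mixing & Percussion Block, Brass Mixing & Rhythm Block, Dress Take & Vocals Take

Check each pair: they overlap iff neither finishes before the other starts.
Sorted by start: Vocals Take, Dress Take, Rhythm Block, Brass Mixing, Percussion Block, Soloist Run-through.
Dress Take starts before Vocals Take ends → Vocals Take and Dress Take overlap.
Rhythm Block starts after Vocals Take ends, so Vocals Take has no further overlaps.
Rhythm Block starts exactly when Dress Take ends (back-to-back, no overlap), so Dress Take has no further overlaps.
Brass Mixing starts before Rhythm Block ends → Rhythm Block and Brass Mixing overlap.
Percussion Block starts after Rhythm Block ends, so Rhythm Block has no further overlaps.
Percussion Block starts before Brass Mixing ends → Brass Mixing and Percussion Block overlap.
Soloist Run-through starts after Brass Mixing ends.
Soloist Run-through starts after Percussion Block ends.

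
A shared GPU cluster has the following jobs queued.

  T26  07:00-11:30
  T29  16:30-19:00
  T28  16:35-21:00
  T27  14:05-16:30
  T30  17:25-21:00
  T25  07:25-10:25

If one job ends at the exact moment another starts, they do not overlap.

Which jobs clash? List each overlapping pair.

T25 & T26, T28 & T29, T28 & T30, T29 & T30

Sorted by start: T26, T25, T27, T29, T28, T30.
T25 starts before T26 ends → T26 and T25 overlap.
T27 starts after T26 ends — done with T26.
T27 starts after T25 ends — done with T25.
T29 starts exactly when T27 ends (back-to-back, no overlap) — done with T27.
T28 starts before T29 ends → T29 and T28 overlap.
T30 starts before T29 ends → T29 and T30 overlap.
T30 starts before T28 ends → T28 and T30 overlap.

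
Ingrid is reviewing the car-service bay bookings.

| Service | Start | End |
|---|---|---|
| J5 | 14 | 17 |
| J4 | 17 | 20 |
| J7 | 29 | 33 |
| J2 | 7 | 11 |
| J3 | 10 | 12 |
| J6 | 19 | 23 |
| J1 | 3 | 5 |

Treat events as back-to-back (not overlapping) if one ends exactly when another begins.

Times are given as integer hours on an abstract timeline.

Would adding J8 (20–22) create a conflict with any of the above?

J1: ends 5 at or before J8 starts 20 → clear.
J2: ends 11 at or before J8 starts 20 → clear.
J3: ends 12 at or before J8 starts 20 → clear.
J5: ends 17 at or before J8 starts 20 → clear.
J4: ends 20 at or before J8 starts 20 → clear.
J6: starts 19 before J8 ends 22, and ends 23 after J8 starts 20 → overlap.
J7: starts 29 at or after J8 ends 22 → clear.
J8 overlaps J6.

Yes — it overlaps J6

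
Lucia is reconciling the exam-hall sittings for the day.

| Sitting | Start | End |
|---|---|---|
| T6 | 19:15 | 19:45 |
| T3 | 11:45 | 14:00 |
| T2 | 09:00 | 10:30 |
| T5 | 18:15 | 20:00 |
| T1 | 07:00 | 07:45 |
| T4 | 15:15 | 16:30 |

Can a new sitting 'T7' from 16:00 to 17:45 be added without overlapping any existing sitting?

No — it overlaps T4

T1: ends 07:45 at or before T7 starts 16:00 → clear.
T2: ends 10:30 at or before T7 starts 16:00 → clear.
T3: ends 14:00 at or before T7 starts 16:00 → clear.
T4: starts 15:15 before T7 ends 17:45, and ends 16:30 after T7 starts 16:00 → overlap.
T5: starts 18:15 at or after T7 ends 17:45 → clear.
T6: starts 19:15 at or after T7 ends 17:45 → clear.
T7 overlaps T4.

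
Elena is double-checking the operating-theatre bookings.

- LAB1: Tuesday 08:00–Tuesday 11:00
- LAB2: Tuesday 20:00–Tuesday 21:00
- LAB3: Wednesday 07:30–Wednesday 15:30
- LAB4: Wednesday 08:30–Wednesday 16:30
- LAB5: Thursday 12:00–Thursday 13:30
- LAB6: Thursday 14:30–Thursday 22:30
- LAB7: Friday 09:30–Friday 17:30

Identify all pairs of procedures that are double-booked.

Sorted by start: LAB1, LAB2, LAB3, LAB4, LAB5, LAB6, LAB7.
LAB2 starts after LAB1 ends, so nothing later overlaps LAB1 either.
LAB3 starts after LAB2 ends, so nothing later overlaps LAB2 either.
LAB4 starts before LAB3 ends → LAB3 and LAB4 overlap.
LAB5 starts after LAB3 ends, so nothing later overlaps LAB3 either.
LAB5 starts after LAB4 ends, so nothing later overlaps LAB4 either.
LAB6 starts after LAB5 ends, so nothing later overlaps LAB5 either.
LAB7 starts after LAB6 ends.

LAB3 & LAB4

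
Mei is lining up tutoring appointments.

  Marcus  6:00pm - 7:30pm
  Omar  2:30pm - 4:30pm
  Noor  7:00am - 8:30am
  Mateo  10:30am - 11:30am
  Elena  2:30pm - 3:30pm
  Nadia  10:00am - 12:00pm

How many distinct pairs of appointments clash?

2

Sorted by start: Noor, Nadia, Mateo, Elena, Omar, Marcus.
Nadia starts after Noor ends, so Noor has no further overlaps.
Mateo starts before Nadia ends → Nadia and Mateo overlap.
Elena starts after Nadia ends, so Nadia has no further overlaps.
Elena starts after Mateo ends, so Mateo has no further overlaps.
Omar starts before Elena ends → Elena and Omar overlap.
Marcus starts after Elena ends.
Marcus starts after Omar ends.
Overlapping pairs: Elena & Omar, Mateo & Nadia — 2 in total.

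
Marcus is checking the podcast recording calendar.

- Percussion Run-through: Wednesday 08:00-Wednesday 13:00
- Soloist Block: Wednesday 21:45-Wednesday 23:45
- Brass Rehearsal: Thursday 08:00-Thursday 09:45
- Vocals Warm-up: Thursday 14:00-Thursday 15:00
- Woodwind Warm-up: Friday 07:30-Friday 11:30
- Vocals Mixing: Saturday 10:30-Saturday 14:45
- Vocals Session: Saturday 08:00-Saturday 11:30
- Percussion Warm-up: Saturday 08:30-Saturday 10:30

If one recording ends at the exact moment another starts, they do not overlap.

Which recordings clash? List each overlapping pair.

Percussion Warm-up & Vocals Session, Vocals Mixing & Vocals Session

Sorted by start: Percussion Run-through, Soloist Block, Brass Rehearsal, Vocals Warm-up, Woodwind Warm-up, Vocals Session, Percussion Warm-up, Vocals Mixing.
Soloist Block starts after Percussion Run-through ends; Percussion Run-through is clear from here.
Brass Rehearsal starts after Soloist Block ends; Soloist Block is clear from here.
Vocals Warm-up starts after Brass Rehearsal ends; Brass Rehearsal is clear from here.
Woodwind Warm-up starts after Vocals Warm-up ends; Vocals Warm-up is clear from here.
Vocals Session starts after Woodwind Warm-up ends; Woodwind Warm-up is clear from here.
Percussion Warm-up starts before Vocals Session ends → Vocals Session and Percussion Warm-up overlap.
Vocals Mixing starts before Vocals Session ends → Vocals Session and Vocals Mixing overlap.
Vocals Mixing starts exactly when Percussion Warm-up ends (back-to-back, no overlap).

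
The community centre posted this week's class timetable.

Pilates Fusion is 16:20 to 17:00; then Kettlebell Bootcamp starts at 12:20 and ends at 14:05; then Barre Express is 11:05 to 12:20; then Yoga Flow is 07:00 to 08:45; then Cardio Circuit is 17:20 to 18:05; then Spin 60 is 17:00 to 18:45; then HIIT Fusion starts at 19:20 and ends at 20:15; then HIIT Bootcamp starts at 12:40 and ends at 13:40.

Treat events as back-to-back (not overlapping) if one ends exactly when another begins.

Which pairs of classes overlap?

Sorted by start: Yoga Flow, Barre Express, Kettlebell Bootcamp, HIIT Bootcamp, Pilates Fusion, Spin 60, Cardio Circuit, HIIT Fusion.
Barre Express starts after Yoga Flow ends — done with Yoga Flow.
Kettlebell Bootcamp starts exactly when Barre Express ends (back-to-back, no overlap) — done with Barre Express.
HIIT Bootcamp starts before Kettlebell Bootcamp ends → Kettlebell Bootcamp and HIIT Bootcamp overlap.
Pilates Fusion starts after Kettlebell Bootcamp ends — done with Kettlebell Bootcamp.
Pilates Fusion starts after HIIT Bootcamp ends — done with HIIT Bootcamp.
Spin 60 starts exactly when Pilates Fusion ends (back-to-back, no overlap) — done with Pilates Fusion.
Cardio Circuit starts before Spin 60 ends → Spin 60 and Cardio Circuit overlap.
HIIT Fusion starts after Spin 60 ends.
HIIT Fusion starts after Cardio Circuit ends.

Cardio Circuit & Spin 60, HIIT Bootcamp & Kettlebell Bootcamp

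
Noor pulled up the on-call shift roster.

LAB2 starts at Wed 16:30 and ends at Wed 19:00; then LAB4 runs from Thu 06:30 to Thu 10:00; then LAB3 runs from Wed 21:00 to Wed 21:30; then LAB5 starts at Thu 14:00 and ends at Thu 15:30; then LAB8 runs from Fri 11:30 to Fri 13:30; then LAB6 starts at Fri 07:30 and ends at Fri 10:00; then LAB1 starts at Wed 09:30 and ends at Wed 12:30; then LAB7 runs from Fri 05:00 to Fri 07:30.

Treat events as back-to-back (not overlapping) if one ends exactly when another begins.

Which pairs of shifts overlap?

Two intervals overlap when each starts before the other ends.
Sorted by start: LAB1, LAB2, LAB3, LAB4, LAB5, LAB7, LAB6, LAB8.
LAB2 starts after LAB1 ends, so LAB1 has no further overlaps.
LAB3 starts after LAB2 ends, so LAB2 has no further overlaps.
LAB4 starts after LAB3 ends, so LAB3 has no further overlaps.
LAB5 starts after LAB4 ends, so LAB4 has no further overlaps.
LAB7 starts after LAB5 ends, so LAB5 has no further overlaps.
LAB6 starts exactly when LAB7 ends (back-to-back, no overlap), so LAB7 has no further overlaps.
LAB8 starts after LAB6 ends.

none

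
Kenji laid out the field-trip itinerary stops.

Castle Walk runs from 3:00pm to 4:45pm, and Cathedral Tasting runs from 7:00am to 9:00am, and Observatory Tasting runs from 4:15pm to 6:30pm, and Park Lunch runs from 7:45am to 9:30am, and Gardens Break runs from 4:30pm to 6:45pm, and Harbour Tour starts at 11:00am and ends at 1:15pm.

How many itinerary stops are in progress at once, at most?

3

Walk through starts and ends in time order (an end at T is processed before a start at T):
7:00am start Cathedral Tasting → 1
7:45am start Park Lunch → 2
9:00am end Cathedral Tasting → 1
9:30am end Park Lunch → 0
11:00am start Harbour Tour → 1
1:15pm end Harbour Tour → 0
3:00pm start Castle Walk → 1
4:15pm start Observatory Tasting → 2
4:30pm start Gardens Break → 3
4:45pm end Castle Walk → 2
6:30pm end Observatory Tasting → 1
6:45pm end Gardens Break → 0
Peak is 3, at 4:30pm (Castle Walk, Gardens Break, Observatory Tasting).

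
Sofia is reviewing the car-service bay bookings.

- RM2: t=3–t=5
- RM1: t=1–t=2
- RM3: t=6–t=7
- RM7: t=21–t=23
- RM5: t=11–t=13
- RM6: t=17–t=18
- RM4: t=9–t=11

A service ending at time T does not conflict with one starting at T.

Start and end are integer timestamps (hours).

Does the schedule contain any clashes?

Check each pair: they overlap iff neither finishes before the other starts.
Sorted by start: RM1, RM2, RM3, RM4, RM5, RM6, RM7.
RM2 starts after RM1 ends, so RM1 has no further overlaps.
RM3 starts after RM2 ends, so RM2 has no further overlaps.
RM4 starts after RM3 ends, so RM3 has no further overlaps.
RM5 starts exactly when RM4 ends (back-to-back, no overlap), so RM4 has no further overlaps.
RM6 starts after RM5 ends, so RM5 has no further overlaps.
RM7 starts after RM6 ends.
Every pair is clear; the schedule has no overlaps.

No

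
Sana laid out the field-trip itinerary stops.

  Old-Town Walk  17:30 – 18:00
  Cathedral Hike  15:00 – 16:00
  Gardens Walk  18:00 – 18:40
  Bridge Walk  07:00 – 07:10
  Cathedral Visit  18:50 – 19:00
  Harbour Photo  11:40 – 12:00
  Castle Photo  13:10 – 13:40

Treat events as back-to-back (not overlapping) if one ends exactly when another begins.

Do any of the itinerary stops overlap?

No

Check each pair: they overlap iff neither finishes before the other starts.
Sorted by start: Bridge Walk, Harbour Photo, Castle Photo, Cathedral Hike, Old-Town Walk, Gardens Walk, Cathedral Visit.
Harbour Photo starts after Bridge Walk ends; Bridge Walk is clear from here.
Castle Photo starts after Harbour Photo ends; Harbour Photo is clear from here.
Cathedral Hike starts after Castle Photo ends; Castle Photo is clear from here.
Old-Town Walk starts after Cathedral Hike ends; Cathedral Hike is clear from here.
Gardens Walk starts exactly when Old-Town Walk ends (back-to-back, no overlap); Old-Town Walk is clear from here.
Cathedral Visit starts after Gardens Walk ends.
Every pair is clear; the schedule has no overlaps.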